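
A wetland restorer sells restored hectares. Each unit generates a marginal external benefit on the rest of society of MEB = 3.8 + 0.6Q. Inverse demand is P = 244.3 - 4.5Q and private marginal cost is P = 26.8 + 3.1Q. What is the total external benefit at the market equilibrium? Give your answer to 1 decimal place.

Market equilibrium (private): 26.8 + 3.1Q = 244.3 - 4.5Q → Q_m = 28.6184.
Total external benefit = ∫₀^{Q_m} (3.8 + 0.6Q) dQ = 3.8×28.6184 + ½×0.6×28.6184² = 354.4538.

354.5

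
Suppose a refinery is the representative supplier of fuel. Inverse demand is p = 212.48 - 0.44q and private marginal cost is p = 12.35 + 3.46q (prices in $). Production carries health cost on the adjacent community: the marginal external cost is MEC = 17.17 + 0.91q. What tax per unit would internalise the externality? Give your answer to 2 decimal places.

Social marginal cost = private MC + MEC = 29.52 + 4.37q.
Set SMC = demand: 29.52 + 4.37q = 212.48 - 0.44q → q* = 38.0374.
The Pigouvian tax equals MEC at q*: 17.17 + 0.91×38.0374 = 51.7840.

tax = $51.78 per unit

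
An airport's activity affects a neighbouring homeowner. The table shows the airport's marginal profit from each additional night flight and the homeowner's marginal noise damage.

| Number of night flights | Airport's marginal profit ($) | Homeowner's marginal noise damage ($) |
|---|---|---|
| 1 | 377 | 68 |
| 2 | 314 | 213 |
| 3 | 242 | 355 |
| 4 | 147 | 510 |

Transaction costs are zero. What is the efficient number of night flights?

Bargaining reaches the level where marginal profit last exceeds marginal noise damage.
That holds through level 2 (314 ≥ 213) but not at 3 (242 < 355).

2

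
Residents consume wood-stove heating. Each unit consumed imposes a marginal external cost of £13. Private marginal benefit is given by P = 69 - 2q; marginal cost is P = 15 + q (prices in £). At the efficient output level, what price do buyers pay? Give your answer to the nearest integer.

Social marginal benefit = demand − MEC = 56 - 2q.
Set SMB = MC: 56 - 2q = 15 + q → q* = 13.6667.
Consumer price on the demand curve at q*: 69 − 2×13.6667 = 41.6666.

P = £42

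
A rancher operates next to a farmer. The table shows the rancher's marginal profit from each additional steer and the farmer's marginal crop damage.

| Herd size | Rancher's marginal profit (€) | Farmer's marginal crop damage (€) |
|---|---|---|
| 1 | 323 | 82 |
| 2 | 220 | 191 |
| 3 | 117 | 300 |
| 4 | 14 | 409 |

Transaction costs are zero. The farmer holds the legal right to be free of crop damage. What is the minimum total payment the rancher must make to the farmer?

Efficient level: marginal profit ≥ marginal crop damage through level 2, so k* = 2.
With the farmer holding the right, the rancher must at least compensate total damage at k*: 82 + 191 = 273.

€273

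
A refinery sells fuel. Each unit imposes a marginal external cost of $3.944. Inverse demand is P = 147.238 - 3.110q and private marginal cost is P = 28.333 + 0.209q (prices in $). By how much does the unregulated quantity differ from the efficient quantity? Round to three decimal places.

Market equilibrium (private): 28.333 + 0.209q = 147.238 - 3.110q → q_m = 35.8255.
Social marginal cost = private MC + MEC = 32.277 + 0.209q.
Set SMC = demand: 32.277 + 0.209q = 147.238 - 3.110q → q* = 34.6372.
Gap = |35.8255 − 34.6372| = 1.1883.

1.188 units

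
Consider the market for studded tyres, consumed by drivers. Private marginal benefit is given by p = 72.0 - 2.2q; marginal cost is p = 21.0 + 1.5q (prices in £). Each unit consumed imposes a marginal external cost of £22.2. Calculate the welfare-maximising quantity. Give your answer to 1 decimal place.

Social marginal benefit = demand − MEC = 49.8 - 2.2q.
Set SMB = MC: 49.8 - 2.2q = 21.0 + 1.5q → q* = 7.7838.

q* = 7.8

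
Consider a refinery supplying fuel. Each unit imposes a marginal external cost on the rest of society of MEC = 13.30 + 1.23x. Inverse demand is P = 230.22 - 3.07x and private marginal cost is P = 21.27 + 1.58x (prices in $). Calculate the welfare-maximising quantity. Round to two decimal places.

Social marginal cost = private MC + MEC = 34.57 + 2.81x.
Set SMC = demand: 34.57 + 2.81x = 230.22 - 3.07x → x* = 33.2738.

x* = 33.27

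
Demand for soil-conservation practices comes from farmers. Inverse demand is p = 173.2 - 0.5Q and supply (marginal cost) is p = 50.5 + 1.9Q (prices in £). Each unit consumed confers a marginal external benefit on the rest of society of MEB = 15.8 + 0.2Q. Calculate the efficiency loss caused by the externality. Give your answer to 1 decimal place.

DWL = £153.9

Market equilibrium (private): 50.5 + 1.9Q = 173.2 - 0.5Q → Q_m = 51.1250.
Social marginal benefit = demand + MEB = 189.0 - 0.3Q.
Set SMB = MC: 189.0 - 0.3Q = 50.5 + 1.9Q → Q* = 62.9545.
Between Q* and Q_m the wedge SMB − MC runs linearly from 0 to MEB(Q_m), so the loss is a triangle.
DWL = ½ × 11.8295 × 26.0250 = 153.9314.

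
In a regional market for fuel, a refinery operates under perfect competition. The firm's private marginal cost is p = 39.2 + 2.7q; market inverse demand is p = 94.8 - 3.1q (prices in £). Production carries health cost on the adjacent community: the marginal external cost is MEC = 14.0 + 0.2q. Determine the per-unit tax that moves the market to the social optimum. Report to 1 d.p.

Social marginal cost = private MC + MEC = 53.2 + 2.9q.
Set SMC = demand: 53.2 + 2.9q = 94.8 - 3.1q → q* = 6.9333.
The Pigouvian tax equals MEC at q*: 14.0 + 0.2×6.9333 = 15.3867.

tax = £15.4 per unit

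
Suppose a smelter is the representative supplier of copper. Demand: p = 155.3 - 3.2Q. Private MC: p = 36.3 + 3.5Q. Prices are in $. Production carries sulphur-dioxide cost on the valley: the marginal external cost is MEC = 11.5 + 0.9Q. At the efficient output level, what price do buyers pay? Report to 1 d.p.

Social marginal cost = private MC + MEC = 47.8 + 4.4Q.
Set SMC = demand: 47.8 + 4.4Q = 155.3 - 3.2Q → Q* = 14.1447.
Consumer price on the demand curve at Q*: 155.3 − 3.2×14.1447 = 110.0370.

P = $110.0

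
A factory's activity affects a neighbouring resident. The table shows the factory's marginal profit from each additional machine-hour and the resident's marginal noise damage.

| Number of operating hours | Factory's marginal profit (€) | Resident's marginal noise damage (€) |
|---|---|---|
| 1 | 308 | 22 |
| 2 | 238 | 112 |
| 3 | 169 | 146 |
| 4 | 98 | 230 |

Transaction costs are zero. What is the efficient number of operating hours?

3

Bargaining reaches the level where marginal profit last exceeds marginal noise damage.
That holds through level 3 (169 ≥ 146) but not at 4 (98 < 230).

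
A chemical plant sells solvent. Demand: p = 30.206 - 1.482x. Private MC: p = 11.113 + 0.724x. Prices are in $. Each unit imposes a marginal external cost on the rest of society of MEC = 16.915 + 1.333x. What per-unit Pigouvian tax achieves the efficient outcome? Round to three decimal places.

tax = $17.735 per unit

Social marginal cost = private MC + MEC = 28.028 + 2.057x.
Set SMC = demand: 28.028 + 2.057x = 30.206 - 1.482x → x* = 0.6154.
The Pigouvian tax equals MEC at x*: 16.915 + 1.333×0.6154 = 17.7353.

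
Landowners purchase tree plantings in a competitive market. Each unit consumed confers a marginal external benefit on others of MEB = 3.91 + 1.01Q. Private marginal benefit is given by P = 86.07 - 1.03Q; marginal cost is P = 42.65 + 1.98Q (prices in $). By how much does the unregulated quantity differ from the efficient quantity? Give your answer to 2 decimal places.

9.24 units

Market equilibrium (private): 42.65 + 1.98Q = 86.07 - 1.03Q → Q_m = 14.4252.
Social marginal benefit = demand + MEB = 89.98 - 0.02Q.
Set SMB = MC: 89.98 - 0.02Q = 42.65 + 1.98Q → Q* = 23.6650.
Gap = |14.4252 − 23.6650| = 9.2398.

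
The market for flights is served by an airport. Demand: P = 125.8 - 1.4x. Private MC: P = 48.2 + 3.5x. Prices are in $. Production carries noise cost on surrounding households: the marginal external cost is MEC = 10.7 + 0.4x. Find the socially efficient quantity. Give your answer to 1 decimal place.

x* = 12.6

Social marginal cost = private MC + MEC = 58.9 + 3.9x.
Set SMC = demand: 58.9 + 3.9x = 125.8 - 1.4x → x* = 12.6226.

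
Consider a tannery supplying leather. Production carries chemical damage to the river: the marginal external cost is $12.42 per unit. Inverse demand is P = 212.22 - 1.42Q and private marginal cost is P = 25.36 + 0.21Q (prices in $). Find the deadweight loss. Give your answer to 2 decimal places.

Market equilibrium (private): 25.36 + 0.21Q = 212.22 - 1.42Q → Q_m = 114.6380.
Social marginal cost = private MC + MEC = 37.78 + 0.21Q.
Set SMC = demand: 37.78 + 0.21Q = 212.22 - 1.42Q → Q* = 107.0184.
The welfare-loss triangle has base |Q_m − Q*| and height MEC(Q_m) (the vertical gap between SMC and demand is zero at Q* and MEC at Q_m).
DWL = ½ × 7.6196 × 12.4200 = 47.3177.

DWL = $47.32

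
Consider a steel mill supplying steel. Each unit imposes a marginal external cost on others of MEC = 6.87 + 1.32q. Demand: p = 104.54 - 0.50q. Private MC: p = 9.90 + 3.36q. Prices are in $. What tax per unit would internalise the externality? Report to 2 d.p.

Social marginal cost = private MC + MEC = 16.77 + 4.68q.
Set SMC = demand: 16.77 + 4.68q = 104.54 - 0.50q → q* = 16.9440.
The Pigouvian tax equals MEC at q*: 6.87 + 1.32×16.9440 = 29.2361.

tax = $29.24 per unit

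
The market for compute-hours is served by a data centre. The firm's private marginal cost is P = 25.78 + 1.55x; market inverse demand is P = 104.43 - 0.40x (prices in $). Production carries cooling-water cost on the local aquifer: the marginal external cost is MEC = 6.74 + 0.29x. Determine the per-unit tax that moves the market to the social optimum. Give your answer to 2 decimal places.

tax = $16.05 per unit

Social marginal cost = private MC + MEC = 32.52 + 1.84x.
Set SMC = demand: 32.52 + 1.84x = 104.43 - 0.40x → x* = 32.1027.
The Pigouvian tax equals MEC at x*: 6.74 + 0.29×32.1027 = 16.0498.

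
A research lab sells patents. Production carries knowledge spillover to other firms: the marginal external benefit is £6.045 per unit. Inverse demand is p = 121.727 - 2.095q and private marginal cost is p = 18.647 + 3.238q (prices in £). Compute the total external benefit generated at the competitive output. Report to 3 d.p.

Market equilibrium (private): 18.647 + 3.238q = 121.727 - 2.095q → q_m = 19.3287.
Total external benefit = MEB × q_m = 6.045 × 19.3287 = 116.8420.

£116.842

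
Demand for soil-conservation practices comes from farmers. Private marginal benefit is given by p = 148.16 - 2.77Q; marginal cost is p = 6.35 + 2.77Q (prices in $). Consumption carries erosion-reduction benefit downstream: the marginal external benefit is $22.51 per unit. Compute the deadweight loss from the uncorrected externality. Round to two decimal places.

Market equilibrium (private): 6.35 + 2.77Q = 148.16 - 2.77Q → Q_m = 25.5975.
Social marginal benefit = demand + MEB = 170.67 - 2.77Q.
Set SMB = MC: 170.67 - 2.77Q = 6.35 + 2.77Q → Q* = 29.6606.
The welfare-loss triangle has base |Q_m − Q*| and height MEB(Q_m) (the vertical gap between SMB and MC is zero at Q* and MEB at Q_m).
DWL = ½ × 4.0631 × 22.5100 = 45.7302.

DWL = $45.73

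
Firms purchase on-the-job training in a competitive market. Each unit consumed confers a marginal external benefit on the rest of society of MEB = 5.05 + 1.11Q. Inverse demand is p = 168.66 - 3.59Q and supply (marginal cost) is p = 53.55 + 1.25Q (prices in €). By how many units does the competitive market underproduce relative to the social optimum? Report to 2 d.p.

8.43 units

Market equilibrium (private): 53.55 + 1.25Q = 168.66 - 3.59Q → Q_m = 23.7831.
Social marginal benefit = demand + MEB = 173.71 - 2.48Q.
Set SMB = MC: 173.71 - 2.48Q = 53.55 + 1.25Q → Q* = 32.2145.
Gap = |23.7831 − 32.2145| = 8.4314.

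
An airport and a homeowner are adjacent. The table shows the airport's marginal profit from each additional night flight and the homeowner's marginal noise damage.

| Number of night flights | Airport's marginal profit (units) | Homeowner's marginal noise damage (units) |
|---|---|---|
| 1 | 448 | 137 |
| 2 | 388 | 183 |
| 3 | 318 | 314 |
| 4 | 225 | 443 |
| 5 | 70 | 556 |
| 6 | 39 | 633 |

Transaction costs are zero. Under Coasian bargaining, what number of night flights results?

Bargaining reaches the level where marginal profit last exceeds marginal noise damage.
That holds through level 3 (318 ≥ 314) but not at 4 (225 < 443).

3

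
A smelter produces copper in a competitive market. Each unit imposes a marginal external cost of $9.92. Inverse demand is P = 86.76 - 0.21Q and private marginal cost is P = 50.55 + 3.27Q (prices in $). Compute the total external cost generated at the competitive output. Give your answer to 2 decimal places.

$103.22

Market equilibrium (private): 50.55 + 3.27Q = 86.76 - 0.21Q → Q_m = 10.4052.
Total external cost = MEC × Q_m = 9.92 × 10.4052 = 103.2196.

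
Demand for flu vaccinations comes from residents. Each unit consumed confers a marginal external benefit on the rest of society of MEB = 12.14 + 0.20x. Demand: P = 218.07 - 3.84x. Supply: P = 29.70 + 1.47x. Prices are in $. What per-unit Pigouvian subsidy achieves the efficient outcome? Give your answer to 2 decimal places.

subsidy = $19.99 per unit

Social marginal benefit = demand + MEB = 230.21 - 3.64x.
Set SMB = MC: 230.21 - 3.64x = 29.70 + 1.47x → x* = 39.2387.
The Pigouvian subsidy equals MEB at x*: 12.14 + 0.20×39.2387 = 19.9877.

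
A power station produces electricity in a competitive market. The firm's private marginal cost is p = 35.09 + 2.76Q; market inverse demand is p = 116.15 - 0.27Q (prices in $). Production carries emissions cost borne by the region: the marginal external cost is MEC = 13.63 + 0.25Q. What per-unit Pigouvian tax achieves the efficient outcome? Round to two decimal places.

tax = $18.77 per unit

Social marginal cost = private MC + MEC = 48.72 + 3.01Q.
Set SMC = demand: 48.72 + 3.01Q = 116.15 - 0.27Q → Q* = 20.5579.
The Pigouvian tax equals MEC at Q*: 13.63 + 0.25×20.5579 = 18.7695.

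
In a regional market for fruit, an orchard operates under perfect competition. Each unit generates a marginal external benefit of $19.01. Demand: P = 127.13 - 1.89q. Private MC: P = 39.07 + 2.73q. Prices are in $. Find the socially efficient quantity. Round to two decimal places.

q* = 23.18

Social marginal cost = private MC − MEB = 20.06 + 2.73q.
Set SMC = demand: 20.06 + 2.73q = 127.13 - 1.89q → q* = 23.1753.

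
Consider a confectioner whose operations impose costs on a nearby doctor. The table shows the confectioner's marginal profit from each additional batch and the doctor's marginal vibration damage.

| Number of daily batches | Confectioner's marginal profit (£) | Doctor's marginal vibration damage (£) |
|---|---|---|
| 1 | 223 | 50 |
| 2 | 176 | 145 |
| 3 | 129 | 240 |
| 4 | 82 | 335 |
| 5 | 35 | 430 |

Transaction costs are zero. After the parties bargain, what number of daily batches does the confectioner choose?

Bargaining reaches the level where marginal profit last exceeds marginal vibration damage.
That holds through level 2 (176 ≥ 145) but not at 3 (129 < 240).

2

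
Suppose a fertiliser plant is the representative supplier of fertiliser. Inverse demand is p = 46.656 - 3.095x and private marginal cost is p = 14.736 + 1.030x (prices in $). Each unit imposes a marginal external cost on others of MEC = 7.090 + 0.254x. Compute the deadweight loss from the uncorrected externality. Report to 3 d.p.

Market equilibrium (private): 14.736 + 1.030x = 46.656 - 3.095x → x_m = 7.7382.
Social marginal cost = private MC + MEC = 21.826 + 1.284x.
Set SMC = demand: 21.826 + 1.284x = 46.656 - 3.095x → x* = 5.6702.
Height of the DWL triangle at x_m is SMC(x_m) − demand(x_m) = MEC(x_m) = 9.0555.
DWL = ½ × 2.0680 × 9.0555 = 9.3634.

DWL = $9.363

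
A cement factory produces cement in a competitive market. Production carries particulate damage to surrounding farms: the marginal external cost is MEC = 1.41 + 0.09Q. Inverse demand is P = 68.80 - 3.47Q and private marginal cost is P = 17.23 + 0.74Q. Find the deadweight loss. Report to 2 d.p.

Market equilibrium (private): 17.23 + 0.74Q = 68.80 - 3.47Q → Q_m = 12.2494.
Social marginal cost = private MC + MEC = 18.64 + 0.83Q.
Set SMC = demand: 18.64 + 0.83Q = 68.80 - 3.47Q → Q* = 11.6651.
The welfare-loss triangle has base |Q_m − Q*| and height MEC(Q_m) (the vertical gap between SMC and demand is zero at Q* and MEC at Q_m).
DWL = ½ × 0.5843 × 2.5124 = 0.7340.

DWL = 0.73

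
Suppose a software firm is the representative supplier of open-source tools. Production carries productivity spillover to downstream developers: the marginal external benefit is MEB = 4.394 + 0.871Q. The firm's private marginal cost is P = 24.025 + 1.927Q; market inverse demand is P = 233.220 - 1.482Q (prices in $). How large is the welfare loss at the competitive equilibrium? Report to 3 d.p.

Market equilibrium (private): 24.025 + 1.927Q = 233.220 - 1.482Q → Q_m = 61.3655.
Social marginal cost = private MC − MEB = 19.631 + 1.056Q.
Set SMC = demand: 19.631 + 1.056Q = 233.220 - 1.482Q → Q* = 84.1564.
The loss is the area between SMC and demand from Q* to Q_m; with linear curves that's a triangle of height MEB(Q_m).
DWL = ½ × 22.7909 × 57.8434 = 659.1516.

DWL = $659.152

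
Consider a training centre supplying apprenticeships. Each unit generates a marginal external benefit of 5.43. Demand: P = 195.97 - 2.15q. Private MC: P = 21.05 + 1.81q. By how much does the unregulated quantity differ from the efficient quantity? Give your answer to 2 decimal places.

1.37 units

Market equilibrium (private): 21.05 + 1.81q = 195.97 - 2.15q → q_m = 44.1717.
Social marginal cost = private MC − MEB = 15.62 + 1.81q.
Set SMC = demand: 15.62 + 1.81q = 195.97 - 2.15q → q* = 45.5429.
Gap = |44.1717 − 45.5429| = 1.3712.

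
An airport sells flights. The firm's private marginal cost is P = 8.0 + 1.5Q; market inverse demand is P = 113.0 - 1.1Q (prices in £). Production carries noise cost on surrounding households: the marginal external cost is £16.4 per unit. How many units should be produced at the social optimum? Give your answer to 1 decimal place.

Social marginal cost = private MC + MEC = 24.4 + 1.5Q.
Set SMC = demand: 24.4 + 1.5Q = 113.0 - 1.1Q → Q* = 34.0769.

Q* = 34.1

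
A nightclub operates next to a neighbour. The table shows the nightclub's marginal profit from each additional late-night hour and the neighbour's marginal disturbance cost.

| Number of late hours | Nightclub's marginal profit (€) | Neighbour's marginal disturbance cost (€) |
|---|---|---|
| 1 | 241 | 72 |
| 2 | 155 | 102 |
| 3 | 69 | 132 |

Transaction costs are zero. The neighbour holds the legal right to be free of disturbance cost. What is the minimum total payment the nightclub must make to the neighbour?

Efficient level: marginal profit ≥ marginal disturbance cost through level 2, so k* = 2.
With the neighbour holding the right, the nightclub must at least compensate total damage at k*: 72 + 102 = 174.

€174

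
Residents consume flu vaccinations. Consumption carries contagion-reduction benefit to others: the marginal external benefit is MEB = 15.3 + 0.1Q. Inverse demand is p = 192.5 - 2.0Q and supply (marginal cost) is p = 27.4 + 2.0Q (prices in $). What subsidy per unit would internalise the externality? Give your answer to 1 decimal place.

subsidy = $19.9 per unit

Social marginal benefit = demand + MEB = 207.8 - 1.9Q.
Set SMB = MC: 207.8 - 1.9Q = 27.4 + 2.0Q → Q* = 46.2564.
The Pigouvian subsidy equals MEB at Q*: 15.3 + 0.1×46.2564 = 19.9256.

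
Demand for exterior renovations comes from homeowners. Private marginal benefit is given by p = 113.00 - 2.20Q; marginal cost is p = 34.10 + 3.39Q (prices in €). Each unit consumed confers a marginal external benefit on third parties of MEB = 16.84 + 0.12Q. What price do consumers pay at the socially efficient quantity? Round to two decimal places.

P = €74.49

Social marginal benefit = demand + MEB = 129.84 - 2.08Q.
Set SMB = MC: 129.84 - 2.08Q = 34.10 + 3.39Q → Q* = 17.5027.
Consumer price on the demand curve at Q*: 113.00 − 2.20×17.5027 = 74.4941.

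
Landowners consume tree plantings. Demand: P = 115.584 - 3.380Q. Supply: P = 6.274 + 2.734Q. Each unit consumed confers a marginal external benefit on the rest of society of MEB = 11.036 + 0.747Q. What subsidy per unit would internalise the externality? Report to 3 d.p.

Social marginal benefit = demand + MEB = 126.620 - 2.633Q.
Set SMB = MC: 126.620 - 2.633Q = 6.274 + 2.734Q → Q* = 22.4233.
The Pigouvian subsidy equals MEB at Q*: 11.036 + 0.747×22.4233 = 27.7862.

subsidy = 27.786 per unit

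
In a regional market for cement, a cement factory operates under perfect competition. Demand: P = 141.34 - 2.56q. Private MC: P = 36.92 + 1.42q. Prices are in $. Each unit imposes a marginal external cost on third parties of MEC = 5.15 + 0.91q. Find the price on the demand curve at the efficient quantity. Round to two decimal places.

Social marginal cost = private MC + MEC = 42.07 + 2.33q.
Set SMC = demand: 42.07 + 2.33q = 141.34 - 2.56q → q* = 20.3006.
Consumer price on the demand curve at q*: 141.34 − 2.56×20.3006 = 89.3705.

P = $89.37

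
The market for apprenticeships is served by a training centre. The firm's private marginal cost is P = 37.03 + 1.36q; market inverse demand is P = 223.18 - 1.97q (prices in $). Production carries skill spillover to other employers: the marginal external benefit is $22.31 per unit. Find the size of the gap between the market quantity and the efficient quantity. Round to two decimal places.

6.70 units

Market equilibrium (private): 37.03 + 1.36q = 223.18 - 1.97q → q_m = 55.9009.
Social marginal cost = private MC − MEB = 14.72 + 1.36q.
Set SMC = demand: 14.72 + 1.36q = 223.18 - 1.97q → q* = 62.6006.
Gap = |55.9009 − 62.6006| = 6.6997.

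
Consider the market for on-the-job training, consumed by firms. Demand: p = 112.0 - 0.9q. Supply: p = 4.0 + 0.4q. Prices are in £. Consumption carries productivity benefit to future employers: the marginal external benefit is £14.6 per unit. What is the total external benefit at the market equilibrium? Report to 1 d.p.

Market equilibrium (private): 4.0 + 0.4q = 112.0 - 0.9q → q_m = 83.0769.
Total external benefit = MEB × q_m = 14.6 × 83.0769 = 1212.9227.

£1212.9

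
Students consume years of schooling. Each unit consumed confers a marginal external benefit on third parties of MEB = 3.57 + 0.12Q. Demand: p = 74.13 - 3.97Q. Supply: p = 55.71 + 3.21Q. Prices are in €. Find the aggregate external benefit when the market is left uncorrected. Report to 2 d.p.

Market equilibrium (private): 55.71 + 3.21Q = 74.13 - 3.97Q → Q_m = 2.5655.
Total external benefit = ∫₀^{Q_m} (3.57 + 0.12Q) dQ = 3.57×2.5655 + ½×0.12×2.5655² = 9.5537.

€9.55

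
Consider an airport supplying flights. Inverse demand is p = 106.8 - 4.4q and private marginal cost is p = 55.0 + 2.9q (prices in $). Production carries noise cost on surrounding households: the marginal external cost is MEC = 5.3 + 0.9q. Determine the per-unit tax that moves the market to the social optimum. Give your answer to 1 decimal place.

Social marginal cost = private MC + MEC = 60.3 + 3.8q.
Set SMC = demand: 60.3 + 3.8q = 106.8 - 4.4q → q* = 5.6707.
The Pigouvian tax equals MEC at q*: 5.3 + 0.9×5.6707 = 10.4036.

tax = $10.4 per unit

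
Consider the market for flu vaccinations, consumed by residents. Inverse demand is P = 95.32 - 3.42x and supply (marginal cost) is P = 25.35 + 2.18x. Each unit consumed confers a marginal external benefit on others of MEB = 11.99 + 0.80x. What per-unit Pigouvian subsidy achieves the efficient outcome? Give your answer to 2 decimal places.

subsidy = 25.65 per unit

Social marginal benefit = demand + MEB = 107.31 - 2.62x.
Set SMB = MC: 107.31 - 2.62x = 25.35 + 2.18x → x* = 17.0750.
The Pigouvian subsidy equals MEB at x*: 11.99 + 0.80×17.0750 = 25.6500.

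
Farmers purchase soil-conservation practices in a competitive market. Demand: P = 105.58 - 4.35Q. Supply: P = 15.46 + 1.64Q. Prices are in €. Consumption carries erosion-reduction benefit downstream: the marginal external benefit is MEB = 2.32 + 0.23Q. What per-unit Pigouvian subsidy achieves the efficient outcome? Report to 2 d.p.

subsidy = €6.01 per unit

Social marginal benefit = demand + MEB = 107.90 - 4.12Q.
Set SMB = MC: 107.90 - 4.12Q = 15.46 + 1.64Q → Q* = 16.0486.
The Pigouvian subsidy equals MEB at Q*: 2.32 + 0.23×16.0486 = 6.0112.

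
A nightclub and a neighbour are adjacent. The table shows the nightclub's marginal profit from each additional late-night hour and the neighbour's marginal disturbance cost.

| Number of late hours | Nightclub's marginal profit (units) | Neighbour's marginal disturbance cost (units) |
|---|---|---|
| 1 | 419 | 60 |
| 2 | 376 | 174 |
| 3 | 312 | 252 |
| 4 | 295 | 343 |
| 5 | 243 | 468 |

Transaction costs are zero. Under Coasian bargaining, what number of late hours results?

3

Bargaining reaches the level where marginal profit last exceeds marginal disturbance cost.
That holds through level 3 (312 ≥ 252) but not at 4 (295 < 343).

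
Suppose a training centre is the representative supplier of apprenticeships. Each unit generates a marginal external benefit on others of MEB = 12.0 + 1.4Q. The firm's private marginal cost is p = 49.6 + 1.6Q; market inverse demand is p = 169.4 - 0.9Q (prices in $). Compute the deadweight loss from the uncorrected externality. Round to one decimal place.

Market equilibrium (private): 49.6 + 1.6Q = 169.4 - 0.9Q → Q_m = 47.9200.
Social marginal cost = private MC − MEB = 37.6 + 0.2Q.
Set SMC = demand: 37.6 + 0.2Q = 169.4 - 0.9Q → Q* = 119.8182.
The welfare-loss triangle has base |Q_m − Q*| and height MEB(Q_m) (the vertical gap between SMC and demand is zero at Q* and MEB at Q_m).
DWL = ½ × 71.8982 × 79.0880 = 2843.1424.

DWL = $2843.1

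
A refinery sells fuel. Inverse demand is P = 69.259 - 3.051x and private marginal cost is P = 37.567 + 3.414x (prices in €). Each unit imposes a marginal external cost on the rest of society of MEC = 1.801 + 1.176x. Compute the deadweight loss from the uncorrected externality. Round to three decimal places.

DWL = €3.746

Market equilibrium (private): 37.567 + 3.414x = 69.259 - 3.051x → x_m = 4.9021.
Social marginal cost = private MC + MEC = 39.368 + 4.590x.
Set SMC = demand: 39.368 + 4.590x = 69.259 - 3.051x → x* = 3.9119.
The loss is the area between SMC and demand from x* to x_m; with linear curves that's a triangle of height MEC(x_m).
DWL = ½ × 0.9902 × 7.5659 = 3.7459.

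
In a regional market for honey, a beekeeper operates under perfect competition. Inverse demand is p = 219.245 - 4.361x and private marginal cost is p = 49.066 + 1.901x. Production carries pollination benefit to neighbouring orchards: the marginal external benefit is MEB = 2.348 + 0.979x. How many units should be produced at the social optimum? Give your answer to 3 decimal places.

x* = 32.657

Social marginal cost = private MC − MEB = 46.718 + 0.922x.
Set SMC = demand: 46.718 + 0.922x = 219.245 - 4.361x → x* = 32.6570.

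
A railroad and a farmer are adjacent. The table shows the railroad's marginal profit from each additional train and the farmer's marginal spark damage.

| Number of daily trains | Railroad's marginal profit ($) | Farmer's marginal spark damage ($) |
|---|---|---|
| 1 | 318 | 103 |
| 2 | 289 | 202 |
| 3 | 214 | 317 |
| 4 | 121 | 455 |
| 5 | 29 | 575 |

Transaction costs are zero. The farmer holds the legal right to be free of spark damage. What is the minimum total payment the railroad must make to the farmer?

Efficient level: marginal profit ≥ marginal spark damage through level 2, so k* = 2.
With the farmer holding the right, the railroad must at least compensate total damage at k*: 103 + 202 = 305.

$305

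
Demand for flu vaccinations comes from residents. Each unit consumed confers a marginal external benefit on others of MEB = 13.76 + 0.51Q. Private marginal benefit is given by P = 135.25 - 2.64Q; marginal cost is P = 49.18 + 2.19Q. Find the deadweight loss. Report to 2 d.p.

Market equilibrium (private): 49.18 + 2.19Q = 135.25 - 2.64Q → Q_m = 17.8199.
Social marginal benefit = demand + MEB = 149.01 - 2.13Q.
Set SMB = MC: 149.01 - 2.13Q = 49.18 + 2.19Q → Q* = 23.1088.
The loss is the area between SMB and MC from Q* to Q_m; with linear curves that's a triangle of height MEB(Q_m).
DWL = ½ × 5.2889 × 22.8481 = 60.4207.

DWL = 60.42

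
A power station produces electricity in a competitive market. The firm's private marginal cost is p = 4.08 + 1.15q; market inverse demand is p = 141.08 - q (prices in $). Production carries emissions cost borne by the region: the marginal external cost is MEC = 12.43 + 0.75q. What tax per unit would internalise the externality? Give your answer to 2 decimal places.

tax = $44.65 per unit

Social marginal cost = private MC + MEC = 16.51 + 1.90q.
Set SMC = demand: 16.51 + 1.90q = 141.08 - q → q* = 42.9552.
The Pigouvian tax equals MEC at q*: 12.43 + 0.75×42.9552 = 44.6464.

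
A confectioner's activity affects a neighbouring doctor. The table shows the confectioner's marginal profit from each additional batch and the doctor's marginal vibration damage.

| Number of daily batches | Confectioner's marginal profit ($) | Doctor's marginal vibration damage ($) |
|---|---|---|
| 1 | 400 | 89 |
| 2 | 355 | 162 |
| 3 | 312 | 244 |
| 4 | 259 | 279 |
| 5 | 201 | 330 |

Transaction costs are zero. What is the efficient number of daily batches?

3

Bargaining reaches the level where marginal profit last exceeds marginal vibration damage.
That holds through level 3 (312 ≥ 244) but not at 4 (259 < 279).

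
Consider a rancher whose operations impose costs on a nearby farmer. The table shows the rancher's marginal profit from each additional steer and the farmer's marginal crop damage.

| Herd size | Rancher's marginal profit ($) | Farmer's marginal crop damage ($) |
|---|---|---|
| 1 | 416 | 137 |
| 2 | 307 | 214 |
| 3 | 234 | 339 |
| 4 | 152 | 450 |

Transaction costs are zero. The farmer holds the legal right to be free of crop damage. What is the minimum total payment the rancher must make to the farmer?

$351

Efficient level: marginal profit ≥ marginal crop damage through level 2, so k* = 2.
With the farmer holding the right, the rancher must at least compensate total damage at k*: 137 + 214 = 351.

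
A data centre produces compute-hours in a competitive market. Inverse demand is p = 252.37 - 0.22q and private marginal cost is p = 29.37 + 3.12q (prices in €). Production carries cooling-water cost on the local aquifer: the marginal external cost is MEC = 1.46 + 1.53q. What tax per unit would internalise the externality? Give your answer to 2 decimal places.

tax = €71.06 per unit

Social marginal cost = private MC + MEC = 30.83 + 4.65q.
Set SMC = demand: 30.83 + 4.65q = 252.37 - 0.22q → q* = 45.4908.
The Pigouvian tax equals MEC at q*: 1.46 + 1.53×45.4908 = 71.0609.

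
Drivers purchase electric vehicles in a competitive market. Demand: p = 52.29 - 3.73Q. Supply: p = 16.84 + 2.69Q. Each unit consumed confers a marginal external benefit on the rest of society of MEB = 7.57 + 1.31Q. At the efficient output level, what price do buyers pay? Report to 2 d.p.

P = 20.89

Social marginal benefit = demand + MEB = 59.86 - 2.42Q.
Set SMB = MC: 59.86 - 2.42Q = 16.84 + 2.69Q → Q* = 8.4188.
Consumer price on the demand curve at Q*: 52.29 − 3.73×8.4188 = 20.8879.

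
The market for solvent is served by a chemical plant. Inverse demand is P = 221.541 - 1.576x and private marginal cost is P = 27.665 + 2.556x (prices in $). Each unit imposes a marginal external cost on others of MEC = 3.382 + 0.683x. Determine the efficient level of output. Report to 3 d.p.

Social marginal cost = private MC + MEC = 31.047 + 3.239x.
Set SMC = demand: 31.047 + 3.239x = 221.541 - 1.576x → x* = 39.5626.

x* = 39.563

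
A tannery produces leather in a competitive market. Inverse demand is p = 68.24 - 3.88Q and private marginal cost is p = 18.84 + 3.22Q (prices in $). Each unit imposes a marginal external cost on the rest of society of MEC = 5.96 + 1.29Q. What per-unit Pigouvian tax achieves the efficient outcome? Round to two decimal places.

Social marginal cost = private MC + MEC = 24.80 + 4.51Q.
Set SMC = demand: 24.80 + 4.51Q = 68.24 - 3.88Q → Q* = 5.1776.
The Pigouvian tax equals MEC at Q*: 5.96 + 1.29×5.1776 = 12.6391.

tax = $12.64 per unit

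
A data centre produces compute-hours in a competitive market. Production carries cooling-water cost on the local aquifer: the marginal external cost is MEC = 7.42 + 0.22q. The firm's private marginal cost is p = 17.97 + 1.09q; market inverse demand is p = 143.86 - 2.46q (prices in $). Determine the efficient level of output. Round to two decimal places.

Social marginal cost = private MC + MEC = 25.39 + 1.31q.
Set SMC = demand: 25.39 + 1.31q = 143.86 - 2.46q → q* = 31.4244.

q* = 31.42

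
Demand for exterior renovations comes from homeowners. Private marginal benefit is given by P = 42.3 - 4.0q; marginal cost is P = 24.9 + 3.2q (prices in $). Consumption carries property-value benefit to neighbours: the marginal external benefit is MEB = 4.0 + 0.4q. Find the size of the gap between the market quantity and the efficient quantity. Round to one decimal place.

Market equilibrium (private): 24.9 + 3.2q = 42.3 - 4.0q → q_m = 2.4167.
Social marginal benefit = demand + MEB = 46.3 - 3.6q.
Set SMB = MC: 46.3 - 3.6q = 24.9 + 3.2q → q* = 3.1471.
Gap = |2.4167 − 3.1471| = 0.7304.

0.7 units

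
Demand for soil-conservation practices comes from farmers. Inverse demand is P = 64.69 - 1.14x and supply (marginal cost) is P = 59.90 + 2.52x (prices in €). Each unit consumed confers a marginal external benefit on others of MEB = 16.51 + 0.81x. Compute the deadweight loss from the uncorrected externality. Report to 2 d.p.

Market equilibrium (private): 59.90 + 2.52x = 64.69 - 1.14x → x_m = 1.3087.
Social marginal benefit = demand + MEB = 81.20 - 0.33x.
Set SMB = MC: 81.20 - 0.33x = 59.90 + 2.52x → x* = 7.4737.
The welfare-loss triangle has base |x_m − x*| and height MEB(x_m) (the vertical gap between SMB and MC is zero at x* and MEB at x_m).
DWL = ½ × 6.1650 × 17.5701 = 54.1598.

DWL = €54.16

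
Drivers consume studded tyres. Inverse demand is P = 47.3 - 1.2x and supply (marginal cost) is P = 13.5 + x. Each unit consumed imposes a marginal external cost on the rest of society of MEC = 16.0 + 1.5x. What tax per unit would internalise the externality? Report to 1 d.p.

tax = 23.2 per unit

Social marginal benefit = demand − MEC = 31.3 - 2.7x.
Set SMB = MC: 31.3 - 2.7x = 13.5 + x → x* = 4.8108.
The Pigouvian tax equals MEC at x*: 16.0 + 1.5×4.8108 = 23.2162.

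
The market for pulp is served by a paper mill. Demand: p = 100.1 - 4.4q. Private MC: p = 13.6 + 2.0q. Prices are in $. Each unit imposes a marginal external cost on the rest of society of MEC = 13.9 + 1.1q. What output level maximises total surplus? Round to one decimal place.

q* = 9.7

Social marginal cost = private MC + MEC = 27.5 + 3.1q.
Set SMC = demand: 27.5 + 3.1q = 100.1 - 4.4q → q* = 9.6800.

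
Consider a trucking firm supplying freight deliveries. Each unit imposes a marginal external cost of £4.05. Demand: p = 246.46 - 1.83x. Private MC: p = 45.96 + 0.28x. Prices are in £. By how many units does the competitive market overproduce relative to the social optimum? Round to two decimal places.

1.92 units

Market equilibrium (private): 45.96 + 0.28x = 246.46 - 1.83x → x_m = 95.0237.
Social marginal cost = private MC + MEC = 50.01 + 0.28x.
Set SMC = demand: 50.01 + 0.28x = 246.46 - 1.83x → x* = 93.1043.
Gap = |95.0237 − 93.1043| = 1.9194.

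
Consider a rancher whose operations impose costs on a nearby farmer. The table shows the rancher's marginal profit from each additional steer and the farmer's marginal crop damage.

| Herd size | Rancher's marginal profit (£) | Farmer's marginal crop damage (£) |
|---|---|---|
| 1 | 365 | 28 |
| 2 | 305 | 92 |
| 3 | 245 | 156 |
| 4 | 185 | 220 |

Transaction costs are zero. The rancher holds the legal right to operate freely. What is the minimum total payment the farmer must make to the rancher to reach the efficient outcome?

Left alone the rancher would choose level 4 (marginal profit stays positive).
Efficient level: k* = 3 (marginal profit ≥ marginal crop damage through 3).
The farmer must at least cover the rancher's forgone profit from cutting 4→3: 185 = 185.

£185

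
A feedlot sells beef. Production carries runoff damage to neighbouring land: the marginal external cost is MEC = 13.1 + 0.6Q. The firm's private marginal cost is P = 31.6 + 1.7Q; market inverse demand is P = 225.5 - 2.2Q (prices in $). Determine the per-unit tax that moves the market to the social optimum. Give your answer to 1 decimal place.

Social marginal cost = private MC + MEC = 44.7 + 2.3Q.
Set SMC = demand: 44.7 + 2.3Q = 225.5 - 2.2Q → Q* = 40.1778.
The Pigouvian tax equals MEC at Q*: 13.1 + 0.6×40.1778 = 37.2067.

tax = $37.2 per unit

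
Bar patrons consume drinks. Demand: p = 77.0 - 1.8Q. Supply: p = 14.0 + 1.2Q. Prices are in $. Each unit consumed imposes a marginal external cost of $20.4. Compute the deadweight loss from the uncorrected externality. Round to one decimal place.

Market equilibrium (private): 14.0 + 1.2Q = 77.0 - 1.8Q → Q_m = 21.0000.
Social marginal benefit = demand − MEC = 56.6 - 1.8Q.
Set SMB = MC: 56.6 - 1.8Q = 14.0 + 1.2Q → Q* = 14.2000.
The loss is the area between SMB and MC from Q* to Q_m; with linear curves that's a triangle of height MEC(Q_m).
DWL = ½ × 6.8000 × 20.4000 = 69.3600.

DWL = $69.4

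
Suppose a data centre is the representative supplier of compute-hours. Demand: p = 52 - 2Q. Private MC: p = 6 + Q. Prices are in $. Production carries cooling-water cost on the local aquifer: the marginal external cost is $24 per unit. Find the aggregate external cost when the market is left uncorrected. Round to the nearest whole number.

$368

Market equilibrium (private): 6 + Q = 52 - 2Q → Q_m = 15.3333.
Total external cost = MEC × Q_m = 24 × 15.3333 = 367.9992.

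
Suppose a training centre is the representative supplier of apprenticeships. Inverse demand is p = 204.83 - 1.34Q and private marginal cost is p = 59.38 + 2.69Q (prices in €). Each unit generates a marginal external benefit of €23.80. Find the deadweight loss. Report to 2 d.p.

Market equilibrium (private): 59.38 + 2.69Q = 204.83 - 1.34Q → Q_m = 36.0918.
Social marginal cost = private MC − MEB = 35.58 + 2.69Q.
Set SMC = demand: 35.58 + 2.69Q = 204.83 - 1.34Q → Q* = 41.9975.
The loss is the area between SMC and demand from Q* to Q_m; with linear curves that's a triangle of height MEB(Q_m).
DWL = ½ × 5.9057 × 23.8000 = 70.2778.

DWL = €70.28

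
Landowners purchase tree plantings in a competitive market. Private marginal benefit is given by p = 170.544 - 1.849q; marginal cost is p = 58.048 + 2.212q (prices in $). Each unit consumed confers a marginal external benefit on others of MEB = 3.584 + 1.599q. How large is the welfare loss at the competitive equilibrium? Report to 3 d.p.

Market equilibrium (private): 58.048 + 2.212q = 170.544 - 1.849q → q_m = 27.7016.
Social marginal benefit = demand + MEB = 174.128 - 0.250q.
Set SMB = MC: 174.128 - 0.250q = 58.048 + 2.212q → q* = 47.1487.
The welfare-loss triangle has base |q_m − q*| and height MEB(q_m) (the vertical gap between SMB and MC is zero at q* and MEB at q_m).
DWL = ½ × 19.4471 × 47.8788 = 465.5519.

DWL = $465.552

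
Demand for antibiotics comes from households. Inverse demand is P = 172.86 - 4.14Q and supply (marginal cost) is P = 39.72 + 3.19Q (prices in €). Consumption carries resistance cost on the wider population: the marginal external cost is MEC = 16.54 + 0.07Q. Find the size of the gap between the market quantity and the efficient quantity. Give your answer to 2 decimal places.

2.41 units

Market equilibrium (private): 39.72 + 3.19Q = 172.86 - 4.14Q → Q_m = 18.1637.
Social marginal benefit = demand − MEC = 156.32 - 4.21Q.
Set SMB = MC: 156.32 - 4.21Q = 39.72 + 3.19Q → Q* = 15.7568.
Gap = |18.1637 − 15.7568| = 2.4069.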